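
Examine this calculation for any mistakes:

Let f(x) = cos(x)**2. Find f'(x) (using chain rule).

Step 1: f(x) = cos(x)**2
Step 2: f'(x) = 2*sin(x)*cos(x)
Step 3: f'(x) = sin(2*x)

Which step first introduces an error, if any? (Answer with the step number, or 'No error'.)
Step 2

Step 2 is incorrect due to a sign flip.
The step shows: 2*sin(x)*cos(x)
The correct value should be: -2*sin(x)*cos(x)

Explanation: The sign of the whole expression was flipped: the term -2*sin(x)*cos(x) was incorrectly written as 2*sin(x)*cos(x)
The later steps are derived from this incorrect expression, so the error originates in Step 2.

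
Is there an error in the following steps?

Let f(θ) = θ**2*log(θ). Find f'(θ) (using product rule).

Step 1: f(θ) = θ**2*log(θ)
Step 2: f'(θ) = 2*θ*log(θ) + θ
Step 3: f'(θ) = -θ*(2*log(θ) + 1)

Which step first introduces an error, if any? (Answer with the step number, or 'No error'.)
Step 3

Step 3 is incorrect due to a sign flip.
The step shows: -θ*(2*log(θ) + 1)
The correct value should be: θ*(2*log(θ) + 1)

Explanation: The sign of the whole expression was flipped: the term θ*(2*log(θ) + 1) was incorrectly written as -θ*(2*log(θ) + 1)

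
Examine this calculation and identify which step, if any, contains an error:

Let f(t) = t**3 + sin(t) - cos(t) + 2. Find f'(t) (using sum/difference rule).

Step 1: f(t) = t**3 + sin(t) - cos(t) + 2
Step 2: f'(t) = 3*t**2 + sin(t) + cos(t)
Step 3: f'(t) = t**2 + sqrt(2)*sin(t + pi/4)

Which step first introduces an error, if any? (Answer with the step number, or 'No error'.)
Step 3

Step 3 is incorrect due to a wrong coefficient.
The step shows: t**2 + sqrt(2)*sin(t + pi/4)
The correct value should be: 3*t**2 + sqrt(2)*sin(t + pi/4)

Explanation: The coefficient 3 was incorrectly written as 1: the term 3*t**2 was incorrectly written as t**2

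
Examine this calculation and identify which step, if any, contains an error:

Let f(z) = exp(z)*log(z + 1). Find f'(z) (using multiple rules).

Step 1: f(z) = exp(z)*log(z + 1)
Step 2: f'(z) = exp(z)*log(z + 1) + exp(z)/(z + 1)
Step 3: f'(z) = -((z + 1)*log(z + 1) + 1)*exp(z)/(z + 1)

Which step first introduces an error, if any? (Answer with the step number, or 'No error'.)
Step 3

Step 3 is incorrect due to a sign flip.
The step shows: -((z + 1)*log(z + 1) + 1)*exp(z)/(z + 1)
The correct value should be: ((z + 1)*log(z + 1) + 1)*exp(z)/(z + 1)

Explanation: The sign of the whole expression was flipped: the term ((z + 1)*log(z + 1) + 1)*exp(z)/(z + 1) was incorrectly written as -((z + 1)*log(z + 1) + 1)*exp(z)/(z + 1)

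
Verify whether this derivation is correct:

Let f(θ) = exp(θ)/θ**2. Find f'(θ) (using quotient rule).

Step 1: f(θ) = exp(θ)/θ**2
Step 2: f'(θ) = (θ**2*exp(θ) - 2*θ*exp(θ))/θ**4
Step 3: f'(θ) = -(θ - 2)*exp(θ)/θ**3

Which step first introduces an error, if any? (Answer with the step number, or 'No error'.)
Step 3

Step 3 is incorrect due to a sign flip.
The step shows: -(θ - 2)*exp(θ)/θ**3
The correct value should be: (θ - 2)*exp(θ)/θ**3

Explanation: The sign of the whole expression was flipped: the term (θ - 2)*exp(θ)/θ**3 was incorrectly written as -(θ - 2)*exp(θ)/θ**3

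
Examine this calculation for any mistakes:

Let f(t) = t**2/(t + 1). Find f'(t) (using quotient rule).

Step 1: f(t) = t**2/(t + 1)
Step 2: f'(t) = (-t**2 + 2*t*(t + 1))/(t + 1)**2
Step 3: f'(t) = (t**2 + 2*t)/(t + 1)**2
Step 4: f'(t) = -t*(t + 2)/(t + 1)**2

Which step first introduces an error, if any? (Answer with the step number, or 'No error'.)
Step 4

Step 4 is incorrect due to a sign flip.
The step shows: -t*(t + 2)/(t + 1)**2
The correct value should be: t*(t + 2)/(t + 1)**2

Explanation: The sign of the whole expression was flipped: the term t*(t + 2)/(t + 1)**2 was incorrectly written as -t*(t + 2)/(t + 1)**2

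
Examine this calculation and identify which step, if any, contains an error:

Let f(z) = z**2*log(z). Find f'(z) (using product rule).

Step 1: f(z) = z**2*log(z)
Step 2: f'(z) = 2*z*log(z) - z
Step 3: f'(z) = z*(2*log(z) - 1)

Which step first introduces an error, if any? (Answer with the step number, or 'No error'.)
Step 2

Step 2 is incorrect due to a sign flip.
The step shows: 2*z*log(z) - z
The correct value should be: 2*z*log(z) + z

Explanation: The sign of one term was flipped: the term z was incorrectly written as -z
The later steps are derived from this incorrect expression, so the error originates in Step 2.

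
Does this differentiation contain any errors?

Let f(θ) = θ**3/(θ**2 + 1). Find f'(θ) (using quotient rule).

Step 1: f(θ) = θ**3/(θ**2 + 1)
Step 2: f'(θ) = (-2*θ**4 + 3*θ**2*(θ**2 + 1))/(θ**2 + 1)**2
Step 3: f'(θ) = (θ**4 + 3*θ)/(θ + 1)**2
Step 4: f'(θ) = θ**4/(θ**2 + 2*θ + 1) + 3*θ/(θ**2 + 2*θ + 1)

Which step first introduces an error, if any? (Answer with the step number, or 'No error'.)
Step 3

Step 3 is incorrect due to a wrong exponent.
The step shows: (θ**4 + 3*θ)/(θ + 1)**2
The correct value should be: (θ**4 + 3*θ**2)/(θ**2 + 1)**2

Explanation: The exponent 2 on θ was incorrectly written as 1: the term (θ**4 + 3*θ**2)/(θ**2 + 1)**2 was incorrectly written as (θ**4 + 3*θ)/(θ + 1)**2
The later steps are derived from this incorrect expression, so the error originates in Step 3.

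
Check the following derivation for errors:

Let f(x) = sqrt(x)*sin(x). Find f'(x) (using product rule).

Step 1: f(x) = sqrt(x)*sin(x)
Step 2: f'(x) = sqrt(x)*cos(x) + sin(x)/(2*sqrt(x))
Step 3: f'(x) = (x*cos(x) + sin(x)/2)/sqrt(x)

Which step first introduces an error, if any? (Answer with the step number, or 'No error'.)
No error

All steps in this derivation are correct.
The final answer f'(x) = (x*cos(x) + sin(x)/2)/sqrt(x) is valid.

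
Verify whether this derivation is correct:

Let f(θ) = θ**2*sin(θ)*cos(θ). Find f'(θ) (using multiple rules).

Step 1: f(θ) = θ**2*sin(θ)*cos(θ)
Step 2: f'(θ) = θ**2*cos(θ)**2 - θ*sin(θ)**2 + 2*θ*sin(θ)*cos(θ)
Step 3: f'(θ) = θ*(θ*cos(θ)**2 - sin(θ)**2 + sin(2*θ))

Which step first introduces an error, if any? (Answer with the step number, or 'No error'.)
Step 2

Step 2 is incorrect due to a wrong exponent.
The step shows: θ**2*cos(θ)**2 - θ*sin(θ)**2 + 2*θ*sin(θ)*cos(θ)
The correct value should be: -θ**2*sin(θ)**2 + θ**2*cos(θ)**2 + 2*θ*sin(θ)*cos(θ)

Explanation: The exponent 2 on θ was incorrectly written as 1: the term -θ**2*sin(θ)**2 was incorrectly written as -θ*sin(θ)**2
The later steps are derived from this incorrect expression, so the error originates in Step 2.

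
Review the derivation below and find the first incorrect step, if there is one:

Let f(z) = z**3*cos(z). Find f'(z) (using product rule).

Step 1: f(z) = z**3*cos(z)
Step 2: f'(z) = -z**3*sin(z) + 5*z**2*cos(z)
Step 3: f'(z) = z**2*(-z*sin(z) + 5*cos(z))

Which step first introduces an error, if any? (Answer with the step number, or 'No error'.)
Step 2

Step 2 is incorrect due to a wrong coefficient.
The step shows: -z**3*sin(z) + 5*z**2*cos(z)
The correct value should be: -z**3*sin(z) + 3*z**2*cos(z)

Explanation: The coefficient 3 was incorrectly written as 5: the term 3*z**2*cos(z) was incorrectly written as 5*z**2*cos(z)
The later steps are derived from this incorrect expression, so the error originates in Step 2.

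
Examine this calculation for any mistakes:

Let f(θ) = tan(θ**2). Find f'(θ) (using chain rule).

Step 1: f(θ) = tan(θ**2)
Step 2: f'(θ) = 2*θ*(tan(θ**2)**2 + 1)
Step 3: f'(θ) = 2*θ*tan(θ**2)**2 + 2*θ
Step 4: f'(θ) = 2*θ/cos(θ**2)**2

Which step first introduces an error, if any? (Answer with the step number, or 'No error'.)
No error

All steps in this derivation are correct.
The final answer f'(θ) = 2*θ/cos(θ**2)**2 is valid.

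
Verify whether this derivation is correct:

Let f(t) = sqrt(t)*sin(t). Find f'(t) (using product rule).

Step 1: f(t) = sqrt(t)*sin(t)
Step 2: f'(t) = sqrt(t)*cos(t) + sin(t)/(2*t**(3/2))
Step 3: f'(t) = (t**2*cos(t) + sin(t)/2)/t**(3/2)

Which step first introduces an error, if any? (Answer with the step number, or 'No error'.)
Step 2

Step 2 is incorrect due to a wrong exponent.
The step shows: sqrt(t)*cos(t) + sin(t)/(2*t**(3/2))
The correct value should be: sqrt(t)*cos(t) + sin(t)/(2*sqrt(t))

Explanation: The exponent -1/2 on t was incorrectly written as -3/2: the term sin(t)/(2*sqrt(t)) was incorrectly written as sin(t)/(2*t**(3/2))
The later steps are derived from this incorrect expression, so the error originates in Step 2.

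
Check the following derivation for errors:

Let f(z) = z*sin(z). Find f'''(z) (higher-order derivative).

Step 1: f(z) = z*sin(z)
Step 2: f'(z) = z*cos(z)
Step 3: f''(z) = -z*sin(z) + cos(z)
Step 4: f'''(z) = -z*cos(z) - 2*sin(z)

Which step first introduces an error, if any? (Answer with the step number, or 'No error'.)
Step 2

Step 2 is incorrect due to a dropped term.
The step shows: z*cos(z)
The correct value should be: z*cos(z) + sin(z)

Explanation: A term was dropped: the term sin(z) was incorrectly omitted
The later steps are derived from this incorrect expression, so the error originates in Step 2.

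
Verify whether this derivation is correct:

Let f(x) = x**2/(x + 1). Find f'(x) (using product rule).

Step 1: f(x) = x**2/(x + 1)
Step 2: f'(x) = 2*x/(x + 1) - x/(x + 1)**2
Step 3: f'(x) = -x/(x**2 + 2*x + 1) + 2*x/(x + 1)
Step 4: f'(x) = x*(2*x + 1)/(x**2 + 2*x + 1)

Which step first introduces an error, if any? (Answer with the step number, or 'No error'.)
Step 2

Step 2 is incorrect due to a wrong exponent.
The step shows: 2*x/(x + 1) - x/(x + 1)**2
The correct value should be: -x**2/(x + 1)**2 + 2*x/(x + 1)

Explanation: The exponent 2 on x was incorrectly written as 1: the term -x**2/(x + 1)**2 was incorrectly written as -x/(x + 1)**2
The later steps are derived from this incorrect expression, so the error originates in Step 2.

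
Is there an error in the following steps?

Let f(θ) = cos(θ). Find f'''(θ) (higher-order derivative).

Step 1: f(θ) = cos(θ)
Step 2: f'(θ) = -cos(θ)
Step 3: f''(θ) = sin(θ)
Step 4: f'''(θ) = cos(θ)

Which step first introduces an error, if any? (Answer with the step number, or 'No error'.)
Step 2

Step 2 is incorrect due to a wrong trig function.
The step shows: -cos(θ)
The correct value should be: -sin(θ)

Explanation: sin(θ) was incorrectly written as cos(θ): the term -sin(θ) was incorrectly written as -cos(θ)
The later steps are derived from this incorrect expression, so the error originates in Step 2.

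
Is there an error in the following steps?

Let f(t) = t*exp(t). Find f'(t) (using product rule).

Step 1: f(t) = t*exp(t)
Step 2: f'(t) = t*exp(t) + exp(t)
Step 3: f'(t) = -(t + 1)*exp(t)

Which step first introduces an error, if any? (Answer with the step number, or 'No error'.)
Step 3

Step 3 is incorrect due to a sign flip.
The step shows: -(t + 1)*exp(t)
The correct value should be: (t + 1)*exp(t)

Explanation: The sign of the whole expression was flipped: the term (t + 1)*exp(t) was incorrectly written as -(t + 1)*exp(t)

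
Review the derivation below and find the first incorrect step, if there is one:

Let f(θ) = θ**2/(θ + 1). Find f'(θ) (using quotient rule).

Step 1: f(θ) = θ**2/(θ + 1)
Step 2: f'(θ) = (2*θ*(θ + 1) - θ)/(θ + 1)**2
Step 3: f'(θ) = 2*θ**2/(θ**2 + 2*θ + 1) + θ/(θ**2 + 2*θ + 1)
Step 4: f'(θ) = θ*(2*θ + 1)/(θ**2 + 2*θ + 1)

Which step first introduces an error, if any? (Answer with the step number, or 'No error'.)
Step 2

Step 2 is incorrect due to a wrong exponent.
The step shows: (2*θ*(θ + 1) - θ)/(θ + 1)**2
The correct value should be: (-θ**2 + 2*θ*(θ + 1))/(θ + 1)**2

Explanation: The exponent 2 on θ was incorrectly written as 1: the term (-θ**2 + 2*θ*(θ + 1))/(θ + 1)**2 was incorrectly written as (2*θ*(θ + 1) - θ)/(θ + 1)**2
The later steps are derived from this incorrect expression, so the error originates in Step 2.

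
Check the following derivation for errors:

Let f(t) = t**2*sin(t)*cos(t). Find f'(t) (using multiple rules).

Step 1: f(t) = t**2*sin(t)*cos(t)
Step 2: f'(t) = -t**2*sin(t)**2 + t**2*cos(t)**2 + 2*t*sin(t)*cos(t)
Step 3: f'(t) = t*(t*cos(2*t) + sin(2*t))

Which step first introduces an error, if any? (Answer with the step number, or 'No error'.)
No error

All steps in this derivation are correct.
The final answer f'(t) = t*(t*cos(2*t) + sin(2*t)) is valid.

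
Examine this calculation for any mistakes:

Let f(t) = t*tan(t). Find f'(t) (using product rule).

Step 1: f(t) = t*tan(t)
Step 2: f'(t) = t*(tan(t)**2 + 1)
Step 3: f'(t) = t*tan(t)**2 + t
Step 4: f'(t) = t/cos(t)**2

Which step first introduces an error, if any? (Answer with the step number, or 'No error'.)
Step 2

Step 2 is incorrect due to a dropped term.
The step shows: t*(tan(t)**2 + 1)
The correct value should be: t*(tan(t)**2 + 1) + tan(t)

Explanation: A term was dropped: the term tan(t) was incorrectly omitted
The later steps are derived from this incorrect expression, so the error originates in Step 2.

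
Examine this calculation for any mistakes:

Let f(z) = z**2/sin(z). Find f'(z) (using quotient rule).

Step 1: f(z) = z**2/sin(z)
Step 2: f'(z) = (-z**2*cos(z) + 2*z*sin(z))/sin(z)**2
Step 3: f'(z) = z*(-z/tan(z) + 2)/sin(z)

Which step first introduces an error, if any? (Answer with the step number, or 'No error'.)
No error

All steps in this derivation are correct.
The final answer f'(z) = z*(-z/tan(z) + 2)/sin(z) is valid.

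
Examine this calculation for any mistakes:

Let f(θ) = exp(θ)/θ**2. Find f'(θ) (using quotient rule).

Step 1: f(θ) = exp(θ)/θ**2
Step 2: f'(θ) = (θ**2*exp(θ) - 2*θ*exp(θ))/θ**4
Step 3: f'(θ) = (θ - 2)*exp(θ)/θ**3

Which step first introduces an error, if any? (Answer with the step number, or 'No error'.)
No error

All steps in this derivation are correct.
The final answer f'(θ) = (θ - 2)*exp(θ)/θ**3 is valid.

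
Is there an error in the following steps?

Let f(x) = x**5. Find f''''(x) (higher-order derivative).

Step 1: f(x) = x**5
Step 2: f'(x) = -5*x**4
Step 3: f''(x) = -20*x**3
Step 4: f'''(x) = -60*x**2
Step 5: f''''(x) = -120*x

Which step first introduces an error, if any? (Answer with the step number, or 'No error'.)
Step 2

Step 2 is incorrect due to a sign flip.
The step shows: -5*x**4
The correct value should be: 5*x**4

Explanation: The sign of the whole expression was flipped: the term 5*x**4 was incorrectly written as -5*x**4
The later steps are derived from this incorrect expression, so the error originates in Step 2.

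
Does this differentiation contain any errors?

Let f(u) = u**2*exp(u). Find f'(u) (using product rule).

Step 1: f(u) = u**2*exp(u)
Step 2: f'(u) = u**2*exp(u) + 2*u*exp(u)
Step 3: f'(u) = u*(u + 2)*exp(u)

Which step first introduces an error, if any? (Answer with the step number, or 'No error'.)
No error

All steps in this derivation are correct.
The final answer f'(u) = u*(u + 2)*exp(u) is valid.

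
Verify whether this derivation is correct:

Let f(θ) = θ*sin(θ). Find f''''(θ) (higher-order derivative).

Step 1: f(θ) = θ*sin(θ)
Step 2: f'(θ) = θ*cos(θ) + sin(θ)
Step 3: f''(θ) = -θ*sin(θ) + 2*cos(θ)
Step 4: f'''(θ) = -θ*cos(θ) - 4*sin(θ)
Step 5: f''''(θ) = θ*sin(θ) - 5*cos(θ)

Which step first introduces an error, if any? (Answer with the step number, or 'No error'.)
Step 4

Step 4 is incorrect due to a wrong coefficient.
The step shows: -θ*cos(θ) - 4*sin(θ)
The correct value should be: -θ*cos(θ) - 3*sin(θ)

Explanation: The coefficient -3 was incorrectly written as -4: the term -3*sin(θ) was incorrectly written as -4*sin(θ)
The later steps are derived from this incorrect expression, so the error originates in Step 4.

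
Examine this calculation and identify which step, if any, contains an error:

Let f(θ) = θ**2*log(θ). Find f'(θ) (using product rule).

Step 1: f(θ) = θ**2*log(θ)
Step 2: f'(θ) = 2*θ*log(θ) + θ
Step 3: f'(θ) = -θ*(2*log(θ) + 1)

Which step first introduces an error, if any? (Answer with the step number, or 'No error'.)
Step 3

Step 3 is incorrect due to a sign flip.
The step shows: -θ*(2*log(θ) + 1)
The correct value should be: θ*(2*log(θ) + 1)

Explanation: The sign of the whole expression was flipped: the term θ*(2*log(θ) + 1) was incorrectly written as -θ*(2*log(θ) + 1)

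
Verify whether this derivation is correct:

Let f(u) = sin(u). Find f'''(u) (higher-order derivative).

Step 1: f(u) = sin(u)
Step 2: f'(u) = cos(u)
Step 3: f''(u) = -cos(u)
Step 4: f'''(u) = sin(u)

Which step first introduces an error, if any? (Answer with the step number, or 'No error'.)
Step 3

Step 3 is incorrect due to a wrong trig function.
The step shows: -cos(u)
The correct value should be: -sin(u)

Explanation: sin(u) was incorrectly written as cos(u): the term -sin(u) was incorrectly written as -cos(u)
The later steps are derived from this incorrect expression, so the error originates in Step 3.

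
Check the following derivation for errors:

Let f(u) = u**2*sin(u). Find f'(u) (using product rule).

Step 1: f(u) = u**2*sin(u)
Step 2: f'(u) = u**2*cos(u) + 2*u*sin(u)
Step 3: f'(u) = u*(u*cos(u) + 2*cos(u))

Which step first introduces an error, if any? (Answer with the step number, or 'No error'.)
Step 3

Step 3 is incorrect due to a wrong trig function.
The step shows: u*(u*cos(u) + 2*cos(u))
The correct value should be: u*(u*cos(u) + 2*sin(u))

Explanation: sin(u) was incorrectly written as cos(u): the term u*(u*cos(u) + 2*sin(u)) was incorrectly written as u*(u*cos(u) + 2*cos(u))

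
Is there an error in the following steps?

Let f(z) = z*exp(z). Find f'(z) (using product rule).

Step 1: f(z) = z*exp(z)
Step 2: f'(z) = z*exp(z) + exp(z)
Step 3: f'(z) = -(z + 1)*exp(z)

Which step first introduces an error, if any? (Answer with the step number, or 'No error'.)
Step 3

Step 3 is incorrect due to a sign flip.
The step shows: -(z + 1)*exp(z)
The correct value should be: (z + 1)*exp(z)

Explanation: The sign of the whole expression was flipped: the term (z + 1)*exp(z) was incorrectly written as -(z + 1)*exp(z)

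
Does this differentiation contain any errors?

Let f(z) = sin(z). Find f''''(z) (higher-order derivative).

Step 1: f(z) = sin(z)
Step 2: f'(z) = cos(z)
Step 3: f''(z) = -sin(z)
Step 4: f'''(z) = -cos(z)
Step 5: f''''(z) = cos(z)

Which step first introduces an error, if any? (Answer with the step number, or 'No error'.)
Step 5

Step 5 is incorrect due to a wrong trig function.
The step shows: cos(z)
The correct value should be: sin(z)

Explanation: sin(z) was incorrectly written as cos(z): the term sin(z) was incorrectly written as cos(z)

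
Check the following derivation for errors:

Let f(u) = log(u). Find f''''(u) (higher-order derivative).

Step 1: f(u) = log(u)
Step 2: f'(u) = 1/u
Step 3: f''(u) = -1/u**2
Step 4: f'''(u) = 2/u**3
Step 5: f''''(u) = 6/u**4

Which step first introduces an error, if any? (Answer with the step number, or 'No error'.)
Step 5

Step 5 is incorrect due to a sign flip.
The step shows: 6/u**4
The correct value should be: -6/u**4

Explanation: The sign of the whole expression was flipped: the term -6/u**4 was incorrectly written as 6/u**4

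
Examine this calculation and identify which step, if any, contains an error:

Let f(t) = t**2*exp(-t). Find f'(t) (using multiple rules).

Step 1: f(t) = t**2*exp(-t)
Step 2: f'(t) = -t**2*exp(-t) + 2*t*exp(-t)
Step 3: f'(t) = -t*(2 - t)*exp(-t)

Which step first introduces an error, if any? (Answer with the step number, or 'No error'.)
Step 3

Step 3 is incorrect due to a sign flip.
The step shows: -t*(2 - t)*exp(-t)
The correct value should be: t*(2 - t)*exp(-t)

Explanation: The sign of the whole expression was flipped: the term t*(2 - t)*exp(-t) was incorrectly written as -t*(2 - t)*exp(-t)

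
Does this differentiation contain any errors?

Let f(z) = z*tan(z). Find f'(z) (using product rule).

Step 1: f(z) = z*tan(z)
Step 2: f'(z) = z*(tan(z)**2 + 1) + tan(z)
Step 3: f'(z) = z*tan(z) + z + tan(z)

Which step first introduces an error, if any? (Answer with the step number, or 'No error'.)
Step 3

Step 3 is incorrect due to a wrong exponent.
The step shows: z*tan(z) + z + tan(z)
The correct value should be: z*tan(z)**2 + z + tan(z)

Explanation: The exponent 2 on tan(z) was incorrectly written as 1: the term z*tan(z)**2 was incorrectly written as z*tan(z)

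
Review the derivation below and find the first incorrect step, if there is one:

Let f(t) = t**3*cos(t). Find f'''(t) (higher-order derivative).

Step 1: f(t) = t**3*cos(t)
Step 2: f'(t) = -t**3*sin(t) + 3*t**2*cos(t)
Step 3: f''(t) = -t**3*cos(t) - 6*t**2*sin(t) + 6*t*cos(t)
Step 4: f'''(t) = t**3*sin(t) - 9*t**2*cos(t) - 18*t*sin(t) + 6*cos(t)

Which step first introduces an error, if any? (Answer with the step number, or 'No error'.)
No error

All steps in this derivation are correct.
The final answer f'''(t) = t**3*sin(t) - 9*t**2*cos(t) - 18*t*sin(t) + 6*cos(t) is valid.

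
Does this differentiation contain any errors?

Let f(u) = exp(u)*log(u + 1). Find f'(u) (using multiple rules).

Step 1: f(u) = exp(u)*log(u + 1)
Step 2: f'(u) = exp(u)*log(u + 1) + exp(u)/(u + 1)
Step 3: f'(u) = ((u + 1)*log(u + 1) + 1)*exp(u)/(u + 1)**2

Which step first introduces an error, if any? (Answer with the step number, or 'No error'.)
Step 3

Step 3 is incorrect due to a wrong exponent.
The step shows: ((u + 1)*log(u + 1) + 1)*exp(u)/(u + 1)**2
The correct value should be: ((u + 1)*log(u + 1) + 1)*exp(u)/(u + 1)

Explanation: The exponent -1 on u + 1 was incorrectly written as -2: the term ((u + 1)*log(u + 1) + 1)*exp(u)/(u + 1) was incorrectly written as ((u + 1)*log(u + 1) + 1)*exp(u)/(u + 1)**2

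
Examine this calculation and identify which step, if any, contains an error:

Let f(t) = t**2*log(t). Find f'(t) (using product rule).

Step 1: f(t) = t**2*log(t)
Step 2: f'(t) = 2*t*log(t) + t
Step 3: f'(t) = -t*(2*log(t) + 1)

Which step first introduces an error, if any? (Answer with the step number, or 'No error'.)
Step 3

Step 3 is incorrect due to a sign flip.
The step shows: -t*(2*log(t) + 1)
The correct value should be: t*(2*log(t) + 1)

Explanation: The sign of the whole expression was flipped: the term t*(2*log(t) + 1) was incorrectly written as -t*(2*log(t) + 1)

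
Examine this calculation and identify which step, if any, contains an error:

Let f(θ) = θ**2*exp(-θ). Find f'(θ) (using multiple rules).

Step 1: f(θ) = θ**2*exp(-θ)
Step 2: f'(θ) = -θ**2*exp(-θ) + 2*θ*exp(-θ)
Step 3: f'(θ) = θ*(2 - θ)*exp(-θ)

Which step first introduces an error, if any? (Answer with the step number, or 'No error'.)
No error

All steps in this derivation are correct.
The final answer f'(θ) = θ*(2 - θ)*exp(-θ) is valid.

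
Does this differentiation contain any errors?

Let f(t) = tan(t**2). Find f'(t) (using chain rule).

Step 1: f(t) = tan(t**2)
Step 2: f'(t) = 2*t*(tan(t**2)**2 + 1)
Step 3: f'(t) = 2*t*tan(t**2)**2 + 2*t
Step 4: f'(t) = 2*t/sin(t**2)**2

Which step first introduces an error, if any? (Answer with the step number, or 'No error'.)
Step 4

Step 4 is incorrect due to a wrong trig function.
The step shows: 2*t/sin(t**2)**2
The correct value should be: 2*t/cos(t**2)**2

Explanation: cos(t**2) was incorrectly written as sin(t**2): the term 2*t/cos(t**2)**2 was incorrectly written as 2*t/sin(t**2)**2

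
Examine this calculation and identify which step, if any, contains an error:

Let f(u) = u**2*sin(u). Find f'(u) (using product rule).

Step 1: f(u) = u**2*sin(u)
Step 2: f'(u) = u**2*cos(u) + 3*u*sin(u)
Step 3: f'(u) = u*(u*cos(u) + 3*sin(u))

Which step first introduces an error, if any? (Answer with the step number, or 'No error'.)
Step 2

Step 2 is incorrect due to a wrong coefficient.
The step shows: u**2*cos(u) + 3*u*sin(u)
The correct value should be: u**2*cos(u) + 2*u*sin(u)

Explanation: The coefficient 2 was incorrectly written as 3: the term 2*u*sin(u) was incorrectly written as 3*u*sin(u)
The later steps are derived from this incorrect expression, so the error originates in Step 2.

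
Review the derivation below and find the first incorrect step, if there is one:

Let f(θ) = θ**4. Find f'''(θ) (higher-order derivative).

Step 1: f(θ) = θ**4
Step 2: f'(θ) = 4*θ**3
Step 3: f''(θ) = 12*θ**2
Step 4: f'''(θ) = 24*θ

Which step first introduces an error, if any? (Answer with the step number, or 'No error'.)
No error

All steps in this derivation are correct.
The final answer f'''(θ) = 24*θ is valid.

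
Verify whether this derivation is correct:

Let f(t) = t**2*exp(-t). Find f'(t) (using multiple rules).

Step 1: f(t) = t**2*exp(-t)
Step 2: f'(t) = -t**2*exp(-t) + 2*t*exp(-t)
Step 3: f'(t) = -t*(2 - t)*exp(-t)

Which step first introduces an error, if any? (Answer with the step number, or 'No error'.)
Step 3

Step 3 is incorrect due to a sign flip.
The step shows: -t*(2 - t)*exp(-t)
The correct value should be: t*(2 - t)*exp(-t)

Explanation: The sign of the whole expression was flipped: the term t*(2 - t)*exp(-t) was incorrectly written as -t*(2 - t)*exp(-t)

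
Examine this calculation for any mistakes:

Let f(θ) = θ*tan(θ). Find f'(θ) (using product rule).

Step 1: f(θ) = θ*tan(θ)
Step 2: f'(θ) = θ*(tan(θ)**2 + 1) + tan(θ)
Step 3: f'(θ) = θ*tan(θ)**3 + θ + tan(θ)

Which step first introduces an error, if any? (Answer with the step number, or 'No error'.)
Step 3

Step 3 is incorrect due to a wrong exponent.
The step shows: θ*tan(θ)**3 + θ + tan(θ)
The correct value should be: θ*tan(θ)**2 + θ + tan(θ)

Explanation: The exponent 2 on tan(θ) was incorrectly written as 3: the term θ*tan(θ)**2 was incorrectly written as θ*tan(θ)**3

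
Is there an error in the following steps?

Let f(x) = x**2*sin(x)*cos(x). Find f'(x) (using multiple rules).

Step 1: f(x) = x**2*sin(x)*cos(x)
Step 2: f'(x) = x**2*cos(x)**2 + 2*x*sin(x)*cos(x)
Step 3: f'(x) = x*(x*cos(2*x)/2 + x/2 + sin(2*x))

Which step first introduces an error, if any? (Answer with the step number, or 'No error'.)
Step 2

Step 2 is incorrect due to a dropped term.
The step shows: x**2*cos(x)**2 + 2*x*sin(x)*cos(x)
The correct value should be: -x**2*sin(x)**2 + x**2*cos(x)**2 + 2*x*sin(x)*cos(x)

Explanation: A term was dropped: the term -x**2*sin(x)**2 was incorrectly omitted
The later steps are derived from this incorrect expression, so the error originates in Step 2.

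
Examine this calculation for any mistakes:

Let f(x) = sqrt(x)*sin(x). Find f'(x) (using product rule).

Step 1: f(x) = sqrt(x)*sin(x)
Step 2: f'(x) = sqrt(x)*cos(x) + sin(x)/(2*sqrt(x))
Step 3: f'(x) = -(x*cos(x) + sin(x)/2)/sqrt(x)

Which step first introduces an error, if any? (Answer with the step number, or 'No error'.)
Step 3

Step 3 is incorrect due to a sign flip.
The step shows: -(x*cos(x) + sin(x)/2)/sqrt(x)
The correct value should be: (x*cos(x) + sin(x)/2)/sqrt(x)

Explanation: The sign of the whole expression was flipped: the term (x*cos(x) + sin(x)/2)/sqrt(x) was incorrectly written as -(x*cos(x) + sin(x)/2)/sqrt(x)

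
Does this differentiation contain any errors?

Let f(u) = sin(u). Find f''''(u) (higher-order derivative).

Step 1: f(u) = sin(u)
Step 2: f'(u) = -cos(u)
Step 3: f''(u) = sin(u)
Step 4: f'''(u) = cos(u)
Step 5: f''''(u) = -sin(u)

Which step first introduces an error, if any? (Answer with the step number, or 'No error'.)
Step 2

Step 2 is incorrect due to a sign flip.
The step shows: -cos(u)
The correct value should be: cos(u)

Explanation: The sign of the whole expression was flipped: the term cos(u) was incorrectly written as -cos(u)
The later steps are derived from this incorrect expression, so the error originates in Step 2.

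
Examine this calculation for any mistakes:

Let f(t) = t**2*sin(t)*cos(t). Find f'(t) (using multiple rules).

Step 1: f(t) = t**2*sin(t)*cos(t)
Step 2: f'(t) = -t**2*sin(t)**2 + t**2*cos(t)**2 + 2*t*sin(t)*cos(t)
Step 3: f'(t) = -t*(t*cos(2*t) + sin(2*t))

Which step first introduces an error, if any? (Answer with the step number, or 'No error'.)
Step 3

Step 3 is incorrect due to a sign flip.
The step shows: -t*(t*cos(2*t) + sin(2*t))
The correct value should be: t*(t*cos(2*t) + sin(2*t))

Explanation: The sign of the whole expression was flipped: the term t*(t*cos(2*t) + sin(2*t)) was incorrectly written as -t*(t*cos(2*t) + sin(2*t))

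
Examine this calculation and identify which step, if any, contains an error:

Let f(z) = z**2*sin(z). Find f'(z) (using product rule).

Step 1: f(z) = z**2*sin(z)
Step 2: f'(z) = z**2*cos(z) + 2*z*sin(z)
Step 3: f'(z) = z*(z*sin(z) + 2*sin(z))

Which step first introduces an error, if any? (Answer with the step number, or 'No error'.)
Step 3

Step 3 is incorrect due to a wrong trig function.
The step shows: z*(z*sin(z) + 2*sin(z))
The correct value should be: z*(z*cos(z) + 2*sin(z))

Explanation: cos(z) was incorrectly written as sin(z): the term z*(z*cos(z) + 2*sin(z)) was incorrectly written as z*(z*sin(z) + 2*sin(z))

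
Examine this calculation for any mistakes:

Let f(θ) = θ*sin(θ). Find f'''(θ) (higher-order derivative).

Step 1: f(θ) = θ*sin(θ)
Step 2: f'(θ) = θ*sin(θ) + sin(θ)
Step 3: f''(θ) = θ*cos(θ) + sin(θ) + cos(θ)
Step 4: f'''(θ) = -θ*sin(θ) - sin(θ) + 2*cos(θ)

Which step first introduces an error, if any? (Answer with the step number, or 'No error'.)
Step 2

Step 2 is incorrect due to a wrong trig function.
The step shows: θ*sin(θ) + sin(θ)
The correct value should be: θ*cos(θ) + sin(θ)

Explanation: cos(θ) was incorrectly written as sin(θ): the term θ*cos(θ) was incorrectly written as θ*sin(θ)
The later steps are derived from this incorrect expression, so the error originates in Step 2.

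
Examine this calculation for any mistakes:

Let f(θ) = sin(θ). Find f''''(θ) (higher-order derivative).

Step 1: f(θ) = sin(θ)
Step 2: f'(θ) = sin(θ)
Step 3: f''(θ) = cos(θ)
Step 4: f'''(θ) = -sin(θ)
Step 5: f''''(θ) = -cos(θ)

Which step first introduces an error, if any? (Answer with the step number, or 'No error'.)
Step 2

Step 2 is incorrect due to a wrong trig function.
The step shows: sin(θ)
The correct value should be: cos(θ)

Explanation: cos(θ) was incorrectly written as sin(θ): the term cos(θ) was incorrectly written as sin(θ)
The later steps are derived from this incorrect expression, so the error originates in Step 2.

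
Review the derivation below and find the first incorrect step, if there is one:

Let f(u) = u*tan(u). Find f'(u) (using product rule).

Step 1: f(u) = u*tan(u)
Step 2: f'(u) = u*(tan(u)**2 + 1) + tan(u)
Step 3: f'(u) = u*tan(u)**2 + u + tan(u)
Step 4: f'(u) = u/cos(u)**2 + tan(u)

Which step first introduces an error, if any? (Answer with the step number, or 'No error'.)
No error

All steps in this derivation are correct.
The final answer f'(u) = u/cos(u)**2 + tan(u) is valid.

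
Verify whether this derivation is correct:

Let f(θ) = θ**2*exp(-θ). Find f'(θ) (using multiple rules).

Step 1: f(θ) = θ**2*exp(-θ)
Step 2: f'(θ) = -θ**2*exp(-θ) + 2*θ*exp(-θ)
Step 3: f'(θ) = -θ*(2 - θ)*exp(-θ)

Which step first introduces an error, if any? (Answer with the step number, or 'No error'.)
Step 3

Step 3 is incorrect due to a sign flip.
The step shows: -θ*(2 - θ)*exp(-θ)
The correct value should be: θ*(2 - θ)*exp(-θ)

Explanation: The sign of the whole expression was flipped: the term θ*(2 - θ)*exp(-θ) was incorrectly written as -θ*(2 - θ)*exp(-θ)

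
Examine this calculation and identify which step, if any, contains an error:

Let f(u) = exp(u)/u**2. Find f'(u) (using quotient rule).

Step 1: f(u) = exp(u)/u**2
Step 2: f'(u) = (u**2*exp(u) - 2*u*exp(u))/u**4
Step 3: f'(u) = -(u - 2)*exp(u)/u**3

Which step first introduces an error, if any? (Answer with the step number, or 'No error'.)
Step 3

Step 3 is incorrect due to a sign flip.
The step shows: -(u - 2)*exp(u)/u**3
The correct value should be: (u - 2)*exp(u)/u**3

Explanation: The sign of the whole expression was flipped: the term (u - 2)*exp(u)/u**3 was incorrectly written as -(u - 2)*exp(u)/u**3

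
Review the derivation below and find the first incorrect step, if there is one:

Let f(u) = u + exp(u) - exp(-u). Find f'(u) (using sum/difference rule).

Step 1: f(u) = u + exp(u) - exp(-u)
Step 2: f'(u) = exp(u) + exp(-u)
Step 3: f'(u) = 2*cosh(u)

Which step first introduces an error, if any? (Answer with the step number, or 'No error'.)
Step 2

Step 2 is incorrect due to a dropped term.
The step shows: exp(u) + exp(-u)
The correct value should be: exp(u) + 1 + exp(-u)

Explanation: A term was dropped: the term 1 was incorrectly omitted
The later steps are derived from this incorrect expression, so the error originates in Step 2.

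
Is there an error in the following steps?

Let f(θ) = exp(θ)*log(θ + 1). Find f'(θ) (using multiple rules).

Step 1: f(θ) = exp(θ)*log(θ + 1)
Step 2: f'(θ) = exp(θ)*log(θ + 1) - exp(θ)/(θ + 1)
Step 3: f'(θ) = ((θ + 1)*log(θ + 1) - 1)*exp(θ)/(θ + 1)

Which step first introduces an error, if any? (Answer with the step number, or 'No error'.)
Step 2

Step 2 is incorrect due to a sign flip.
The step shows: exp(θ)*log(θ + 1) - exp(θ)/(θ + 1)
The correct value should be: exp(θ)*log(θ + 1) + exp(θ)/(θ + 1)

Explanation: The sign of one term was flipped: the term exp(θ)/(θ + 1) was incorrectly written as -exp(θ)/(θ + 1)
The later steps are derived from this incorrect expression, so the error originates in Step 2.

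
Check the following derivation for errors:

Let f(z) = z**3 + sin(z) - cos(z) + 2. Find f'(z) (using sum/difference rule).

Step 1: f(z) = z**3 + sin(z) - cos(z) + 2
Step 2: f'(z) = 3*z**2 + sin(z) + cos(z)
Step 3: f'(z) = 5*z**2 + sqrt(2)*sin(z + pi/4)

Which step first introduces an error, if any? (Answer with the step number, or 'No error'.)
Step 3

Step 3 is incorrect due to a wrong coefficient.
The step shows: 5*z**2 + sqrt(2)*sin(z + pi/4)
The correct value should be: 3*z**2 + sqrt(2)*sin(z + pi/4)

Explanation: The coefficient 3 was incorrectly written as 5: the term 3*z**2 was incorrectly written as 5*z**2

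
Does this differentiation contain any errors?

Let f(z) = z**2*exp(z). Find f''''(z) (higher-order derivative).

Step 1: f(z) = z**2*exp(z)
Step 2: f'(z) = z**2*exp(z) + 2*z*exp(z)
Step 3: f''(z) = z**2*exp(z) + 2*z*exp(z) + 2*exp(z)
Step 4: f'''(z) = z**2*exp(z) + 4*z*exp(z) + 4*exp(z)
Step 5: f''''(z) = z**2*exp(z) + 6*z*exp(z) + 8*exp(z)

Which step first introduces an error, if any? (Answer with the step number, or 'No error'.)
Step 3

Step 3 is incorrect due to a wrong coefficient.
The step shows: z**2*exp(z) + 2*z*exp(z) + 2*exp(z)
The correct value should be: z**2*exp(z) + 4*z*exp(z) + 2*exp(z)

Explanation: The coefficient 4 was incorrectly written as 2: the term 4*z*exp(z) was incorrectly written as 2*z*exp(z)
The later steps are derived from this incorrect expression, so the error originates in Step 3.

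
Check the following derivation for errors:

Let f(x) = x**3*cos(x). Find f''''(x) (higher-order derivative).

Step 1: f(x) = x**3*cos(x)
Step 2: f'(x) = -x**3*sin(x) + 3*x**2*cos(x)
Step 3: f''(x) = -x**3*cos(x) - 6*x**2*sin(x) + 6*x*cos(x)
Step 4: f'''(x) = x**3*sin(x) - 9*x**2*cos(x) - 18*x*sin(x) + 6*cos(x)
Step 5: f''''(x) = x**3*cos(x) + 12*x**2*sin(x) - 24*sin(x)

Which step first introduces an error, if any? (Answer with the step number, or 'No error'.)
Step 5

Step 5 is incorrect due to a dropped term.
The step shows: x**3*cos(x) + 12*x**2*sin(x) - 24*sin(x)
The correct value should be: x**3*cos(x) + 12*x**2*sin(x) - 36*x*cos(x) - 24*sin(x)

Explanation: A term was dropped: the term -36*x*cos(x) was incorrectly omitted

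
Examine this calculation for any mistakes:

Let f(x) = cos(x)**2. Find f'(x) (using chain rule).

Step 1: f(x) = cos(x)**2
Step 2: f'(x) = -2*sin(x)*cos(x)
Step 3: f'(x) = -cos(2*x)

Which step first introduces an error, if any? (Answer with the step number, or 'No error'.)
Step 3

Step 3 is incorrect due to a wrong trig function.
The step shows: -cos(2*x)
The correct value should be: -sin(2*x)

Explanation: sin(2*x) was incorrectly written as cos(2*x): the term -sin(2*x) was incorrectly written as -cos(2*x)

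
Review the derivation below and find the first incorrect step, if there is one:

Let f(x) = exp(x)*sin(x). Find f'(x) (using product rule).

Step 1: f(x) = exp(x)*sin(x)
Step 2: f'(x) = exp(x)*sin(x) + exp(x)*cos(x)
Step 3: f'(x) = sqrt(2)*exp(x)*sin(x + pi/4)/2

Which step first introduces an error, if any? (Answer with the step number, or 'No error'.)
Step 3

Step 3 is incorrect due to a wrong exponent.
The step shows: sqrt(2)*exp(x)*sin(x + pi/4)/2
The correct value should be: sqrt(2)*exp(x)*sin(x + pi/4)

Explanation: The exponent 1/2 on 2 was incorrectly written as -1/2: the term sqrt(2)*exp(x)*sin(x + pi/4) was incorrectly written as sqrt(2)*exp(x)*sin(x + pi/4)/2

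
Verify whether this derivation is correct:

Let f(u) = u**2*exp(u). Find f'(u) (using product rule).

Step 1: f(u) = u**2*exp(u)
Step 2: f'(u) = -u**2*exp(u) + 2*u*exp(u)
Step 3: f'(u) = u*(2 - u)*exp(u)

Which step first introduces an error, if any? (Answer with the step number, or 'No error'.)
Step 2

Step 2 is incorrect due to a sign flip.
The step shows: -u**2*exp(u) + 2*u*exp(u)
The correct value should be: u**2*exp(u) + 2*u*exp(u)

Explanation: The sign of one term was flipped: the term u**2*exp(u) was incorrectly written as -u**2*exp(u)
The later steps are derived from this incorrect expression, so the error originates in Step 2.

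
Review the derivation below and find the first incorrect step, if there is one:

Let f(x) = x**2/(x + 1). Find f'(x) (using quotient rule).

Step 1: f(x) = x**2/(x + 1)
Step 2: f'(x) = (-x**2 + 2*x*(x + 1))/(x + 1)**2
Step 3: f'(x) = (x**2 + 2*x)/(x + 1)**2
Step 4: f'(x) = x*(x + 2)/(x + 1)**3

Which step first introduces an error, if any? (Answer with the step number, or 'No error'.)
Step 4

Step 4 is incorrect due to a wrong exponent.
The step shows: x*(x + 2)/(x + 1)**3
The correct value should be: x*(x + 2)/(x + 1)**2

Explanation: The exponent -2 on x + 1 was incorrectly written as -3: the term x*(x + 2)/(x + 1)**2 was incorrectly written as x*(x + 2)/(x + 1)**3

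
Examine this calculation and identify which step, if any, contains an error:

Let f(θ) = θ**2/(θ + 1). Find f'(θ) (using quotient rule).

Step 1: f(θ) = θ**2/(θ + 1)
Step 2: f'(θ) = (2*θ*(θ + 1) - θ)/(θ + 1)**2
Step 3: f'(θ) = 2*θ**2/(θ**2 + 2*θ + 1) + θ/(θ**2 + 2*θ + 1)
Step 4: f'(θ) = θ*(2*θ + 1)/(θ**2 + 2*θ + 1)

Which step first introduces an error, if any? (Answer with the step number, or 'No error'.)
Step 2

Step 2 is incorrect due to a wrong exponent.
The step shows: (2*θ*(θ + 1) - θ)/(θ + 1)**2
The correct value should be: (-θ**2 + 2*θ*(θ + 1))/(θ + 1)**2

Explanation: The exponent 2 on θ was incorrectly written as 1: the term (-θ**2 + 2*θ*(θ + 1))/(θ + 1)**2 was incorrectly written as (2*θ*(θ + 1) - θ)/(θ + 1)**2
The later steps are derived from this incorrect expression, so the error originates in Step 2.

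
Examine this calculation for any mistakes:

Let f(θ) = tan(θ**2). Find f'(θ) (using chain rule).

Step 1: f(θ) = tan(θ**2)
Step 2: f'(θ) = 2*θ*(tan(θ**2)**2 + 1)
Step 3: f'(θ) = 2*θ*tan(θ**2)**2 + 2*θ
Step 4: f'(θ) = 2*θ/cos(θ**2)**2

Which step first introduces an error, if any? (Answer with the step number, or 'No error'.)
No error

All steps in this derivation are correct.
The final answer f'(θ) = 2*θ/cos(θ**2)**2 is valid.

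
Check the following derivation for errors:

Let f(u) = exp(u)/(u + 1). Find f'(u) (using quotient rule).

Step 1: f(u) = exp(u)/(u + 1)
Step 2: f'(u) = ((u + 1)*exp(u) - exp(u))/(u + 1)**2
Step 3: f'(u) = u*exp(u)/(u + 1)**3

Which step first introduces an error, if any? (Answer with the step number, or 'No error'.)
Step 3

Step 3 is incorrect due to a wrong exponent.
The step shows: u*exp(u)/(u + 1)**3
The correct value should be: u*exp(u)/(u + 1)**2

Explanation: The exponent -2 on u + 1 was incorrectly written as -3: the term u*exp(u)/(u + 1)**2 was incorrectly written as u*exp(u)/(u + 1)**3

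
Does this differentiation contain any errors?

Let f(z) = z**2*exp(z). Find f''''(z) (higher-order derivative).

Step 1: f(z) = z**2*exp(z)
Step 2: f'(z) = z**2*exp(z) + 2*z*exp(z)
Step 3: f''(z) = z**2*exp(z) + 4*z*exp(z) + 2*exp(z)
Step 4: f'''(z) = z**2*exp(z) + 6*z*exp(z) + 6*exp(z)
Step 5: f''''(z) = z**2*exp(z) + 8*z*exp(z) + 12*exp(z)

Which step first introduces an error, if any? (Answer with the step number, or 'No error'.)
No error

All steps in this derivation are correct.
The final answer f''''(z) = z**2*exp(z) + 8*z*exp(z) + 12*exp(z) is valid.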